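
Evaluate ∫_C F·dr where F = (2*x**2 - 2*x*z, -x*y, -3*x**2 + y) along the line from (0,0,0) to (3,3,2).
-18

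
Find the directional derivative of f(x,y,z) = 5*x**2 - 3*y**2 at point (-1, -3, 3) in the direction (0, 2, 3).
36*sqrt(13)/13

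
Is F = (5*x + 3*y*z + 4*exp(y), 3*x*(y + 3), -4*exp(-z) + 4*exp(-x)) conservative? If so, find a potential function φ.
No, ∇×F = (0, 3*y + 4*exp(-x), 3*y - 3*z - 4*exp(y) + 9) ≠ 0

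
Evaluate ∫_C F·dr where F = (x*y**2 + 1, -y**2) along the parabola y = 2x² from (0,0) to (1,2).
-1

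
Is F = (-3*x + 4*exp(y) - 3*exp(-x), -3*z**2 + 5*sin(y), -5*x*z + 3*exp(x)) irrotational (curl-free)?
No, ∇×F = (6*z, 5*z - 3*exp(x), -4*exp(y))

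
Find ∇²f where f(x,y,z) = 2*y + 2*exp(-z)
2*exp(-z)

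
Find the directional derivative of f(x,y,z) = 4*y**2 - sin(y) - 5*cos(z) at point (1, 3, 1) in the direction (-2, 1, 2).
-cos(3)/3 + 10*sin(1)/3 + 8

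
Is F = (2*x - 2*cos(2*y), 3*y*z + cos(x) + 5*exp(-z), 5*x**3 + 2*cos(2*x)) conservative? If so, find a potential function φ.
No, ∇×F = (-3*y + 5*exp(-z), -15*x**2 + 4*sin(2*x), -sin(x) - 4*sin(2*y)) ≠ 0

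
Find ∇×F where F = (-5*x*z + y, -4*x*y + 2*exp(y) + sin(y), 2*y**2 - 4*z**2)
(4*y, -5*x, -4*y - 1)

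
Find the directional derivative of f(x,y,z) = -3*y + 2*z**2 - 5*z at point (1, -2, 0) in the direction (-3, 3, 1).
-14*sqrt(19)/19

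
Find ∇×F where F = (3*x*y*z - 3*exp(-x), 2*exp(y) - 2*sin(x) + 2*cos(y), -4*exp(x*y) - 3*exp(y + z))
(-4*x*exp(x*y) - 3*exp(y + z), y*(3*x + 4*exp(x*y)), -3*x*z - 2*cos(x))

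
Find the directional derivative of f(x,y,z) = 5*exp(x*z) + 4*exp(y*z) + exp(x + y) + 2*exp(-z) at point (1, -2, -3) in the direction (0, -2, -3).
sqrt(13)*(-15 - 2*exp(2) + 6*exp(6) + 48*exp(9))*exp(-3)/13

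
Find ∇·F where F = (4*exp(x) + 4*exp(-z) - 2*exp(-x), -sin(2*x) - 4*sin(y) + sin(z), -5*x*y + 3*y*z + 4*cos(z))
3*y + 4*exp(x) - 4*sin(z) - 4*cos(y) + 2*exp(-x)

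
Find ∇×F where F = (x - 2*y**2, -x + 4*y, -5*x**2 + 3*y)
(3, 10*x, 4*y - 1)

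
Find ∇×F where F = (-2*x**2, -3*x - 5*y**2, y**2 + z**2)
(2*y, 0, -3)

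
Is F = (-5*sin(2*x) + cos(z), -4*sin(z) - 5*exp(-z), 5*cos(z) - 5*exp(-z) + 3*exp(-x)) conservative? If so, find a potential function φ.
No, ∇×F = (4*cos(z) - 5*exp(-z), -sin(z) + 3*exp(-x), 0) ≠ 0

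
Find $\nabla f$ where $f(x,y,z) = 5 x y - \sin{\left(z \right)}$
(5*y, 5*x, -cos(z))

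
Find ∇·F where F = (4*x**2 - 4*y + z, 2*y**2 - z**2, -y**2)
8*x + 4*y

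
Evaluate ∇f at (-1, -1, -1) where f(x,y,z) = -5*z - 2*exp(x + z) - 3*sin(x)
(-3*cos(1) - 2*exp(-2), 0, -5 - 2*exp(-2))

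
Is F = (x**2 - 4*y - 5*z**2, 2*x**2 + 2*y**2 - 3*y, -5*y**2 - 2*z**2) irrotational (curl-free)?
No, ∇×F = (-10*y, -10*z, 4*x + 4)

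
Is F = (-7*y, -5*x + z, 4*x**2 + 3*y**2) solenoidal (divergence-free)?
Yes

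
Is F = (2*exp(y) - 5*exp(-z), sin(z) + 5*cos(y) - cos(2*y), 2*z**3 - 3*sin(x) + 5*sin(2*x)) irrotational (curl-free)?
No, ∇×F = (-cos(z), 3*cos(x) - 10*cos(2*x) + 5*exp(-z), -2*exp(y))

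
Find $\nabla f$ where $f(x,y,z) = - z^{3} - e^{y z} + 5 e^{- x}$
(-5*exp(-x), -z*exp(y*z), -y*exp(y*z) - 3*z**2)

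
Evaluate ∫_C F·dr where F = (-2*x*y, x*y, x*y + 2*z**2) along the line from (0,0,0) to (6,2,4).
56/3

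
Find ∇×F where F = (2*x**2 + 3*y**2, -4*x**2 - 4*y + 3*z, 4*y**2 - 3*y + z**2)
(8*y - 6, 0, -8*x - 6*y)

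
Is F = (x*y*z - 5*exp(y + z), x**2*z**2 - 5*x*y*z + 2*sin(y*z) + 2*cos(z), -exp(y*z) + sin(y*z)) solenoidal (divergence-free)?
No, ∇·F = -5*x*z + y*z - y*exp(y*z) + y*cos(y*z) + 2*z*cos(y*z)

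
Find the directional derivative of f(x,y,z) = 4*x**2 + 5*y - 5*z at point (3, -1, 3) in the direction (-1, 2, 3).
-29*sqrt(14)/14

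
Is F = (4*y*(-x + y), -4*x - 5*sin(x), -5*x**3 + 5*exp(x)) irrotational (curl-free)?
No, ∇×F = (0, 15*x**2 - 5*exp(x), 4*x - 8*y - 5*cos(x) - 4)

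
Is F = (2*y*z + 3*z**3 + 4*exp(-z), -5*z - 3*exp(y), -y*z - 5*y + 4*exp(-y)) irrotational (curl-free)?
No, ∇×F = (-z - 4*exp(-y), 2*y + 9*z**2 - 4*exp(-z), -2*z)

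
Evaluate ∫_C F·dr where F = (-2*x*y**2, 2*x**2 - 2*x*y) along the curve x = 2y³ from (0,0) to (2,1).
-93/35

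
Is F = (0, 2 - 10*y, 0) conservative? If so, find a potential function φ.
Yes, F is conservative. φ = y*(2 - 5*y)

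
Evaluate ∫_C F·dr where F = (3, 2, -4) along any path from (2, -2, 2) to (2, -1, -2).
18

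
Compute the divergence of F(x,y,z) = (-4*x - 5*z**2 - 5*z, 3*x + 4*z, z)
-3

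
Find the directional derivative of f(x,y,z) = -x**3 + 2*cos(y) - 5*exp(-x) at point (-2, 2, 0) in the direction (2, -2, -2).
sqrt(3)*(-12 + 2*sin(2) + 5*exp(2))/3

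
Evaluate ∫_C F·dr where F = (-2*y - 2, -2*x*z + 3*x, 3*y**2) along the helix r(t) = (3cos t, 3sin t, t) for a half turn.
-9*pi**2/2 + 12 + 36*pi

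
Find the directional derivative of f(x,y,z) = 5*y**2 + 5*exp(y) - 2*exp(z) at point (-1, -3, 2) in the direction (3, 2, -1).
sqrt(14)*(-30*exp(3) + 5 + exp(5))*exp(-3)/7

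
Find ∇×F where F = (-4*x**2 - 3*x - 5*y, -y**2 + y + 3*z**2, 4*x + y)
(1 - 6*z, -4, 5)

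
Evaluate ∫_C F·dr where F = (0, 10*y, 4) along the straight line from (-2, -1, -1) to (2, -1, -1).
0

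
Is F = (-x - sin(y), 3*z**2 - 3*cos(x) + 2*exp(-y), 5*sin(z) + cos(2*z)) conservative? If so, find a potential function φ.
No, ∇×F = (-6*z, 0, 3*sin(x) + cos(y)) ≠ 0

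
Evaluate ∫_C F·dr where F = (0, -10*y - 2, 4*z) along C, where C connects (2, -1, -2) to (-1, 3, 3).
-38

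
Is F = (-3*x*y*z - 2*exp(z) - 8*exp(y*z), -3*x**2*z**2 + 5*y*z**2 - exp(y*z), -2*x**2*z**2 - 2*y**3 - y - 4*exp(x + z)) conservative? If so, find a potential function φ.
No, ∇×F = (6*x**2*z - 6*y**2 - 10*y*z + y*exp(y*z) - 1, -3*x*y + 4*x*z**2 - 8*y*exp(y*z) - 2*exp(z) + 4*exp(x + z), z*(-6*x*z + 3*x + 8*exp(y*z))) ≠ 0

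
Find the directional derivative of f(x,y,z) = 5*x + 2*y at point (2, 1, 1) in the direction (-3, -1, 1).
-17*sqrt(11)/11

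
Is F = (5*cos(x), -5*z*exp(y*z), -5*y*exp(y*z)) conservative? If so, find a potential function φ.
Yes, F is conservative. φ = -5*exp(y*z) + 5*sin(x)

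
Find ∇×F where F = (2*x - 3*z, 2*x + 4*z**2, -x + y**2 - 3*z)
(2*y - 8*z, -2, 2)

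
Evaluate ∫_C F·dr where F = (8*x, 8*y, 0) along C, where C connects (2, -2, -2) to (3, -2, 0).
20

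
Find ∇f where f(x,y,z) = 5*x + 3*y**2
(5, 6*y, 0)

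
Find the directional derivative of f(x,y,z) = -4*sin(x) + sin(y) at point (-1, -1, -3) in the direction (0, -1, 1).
-sqrt(2)*cos(1)/2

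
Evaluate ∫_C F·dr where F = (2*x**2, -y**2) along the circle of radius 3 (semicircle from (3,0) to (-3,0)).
-36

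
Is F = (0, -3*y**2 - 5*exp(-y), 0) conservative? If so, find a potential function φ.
Yes, F is conservative. φ = -y**3 + 5*exp(-y)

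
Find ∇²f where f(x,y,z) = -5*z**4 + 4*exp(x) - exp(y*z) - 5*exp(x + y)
-y**2*exp(y*z) - z**2*exp(y*z) - 60*z**2 + 4*exp(x) - 10*exp(x + y)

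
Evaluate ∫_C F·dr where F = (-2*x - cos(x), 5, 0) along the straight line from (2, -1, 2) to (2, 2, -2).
15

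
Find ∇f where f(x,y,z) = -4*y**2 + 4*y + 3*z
(0, 4 - 8*y, 3)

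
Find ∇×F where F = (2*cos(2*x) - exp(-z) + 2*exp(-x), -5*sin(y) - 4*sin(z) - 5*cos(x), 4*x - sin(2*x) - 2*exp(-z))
(4*cos(z), 2*cos(2*x) - 4 + exp(-z), 5*sin(x))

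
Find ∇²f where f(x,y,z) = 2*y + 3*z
0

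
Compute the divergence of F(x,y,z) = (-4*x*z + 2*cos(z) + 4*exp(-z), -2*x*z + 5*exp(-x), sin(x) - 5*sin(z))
-4*z - 5*cos(z)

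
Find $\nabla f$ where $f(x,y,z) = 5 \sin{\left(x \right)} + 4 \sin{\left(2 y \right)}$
(5*cos(x), 8*cos(2*y), 0)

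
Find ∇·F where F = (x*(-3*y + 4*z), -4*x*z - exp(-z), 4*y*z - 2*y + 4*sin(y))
y + 4*z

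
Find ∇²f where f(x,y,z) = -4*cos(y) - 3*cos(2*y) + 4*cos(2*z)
4*cos(y) + 12*cos(2*y) - 16*cos(2*z)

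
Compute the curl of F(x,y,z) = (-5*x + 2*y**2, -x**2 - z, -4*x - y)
(0, 4, -2*x - 4*y)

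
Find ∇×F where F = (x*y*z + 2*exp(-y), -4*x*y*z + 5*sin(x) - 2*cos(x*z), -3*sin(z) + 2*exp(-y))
(4*x*y - 2*x*sin(x*z) - 2*exp(-y), x*y, -x*z - 4*y*z + 2*z*sin(x*z) + 5*cos(x) + 2*exp(-y))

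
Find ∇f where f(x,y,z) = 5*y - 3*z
(0, 5, -3)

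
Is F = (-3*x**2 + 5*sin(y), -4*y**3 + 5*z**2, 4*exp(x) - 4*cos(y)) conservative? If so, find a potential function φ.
No, ∇×F = (-10*z + 4*sin(y), -4*exp(x), -5*cos(y)) ≠ 0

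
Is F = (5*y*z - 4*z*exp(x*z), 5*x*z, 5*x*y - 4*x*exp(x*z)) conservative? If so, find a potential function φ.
Yes, F is conservative. φ = 5*x*y*z - 4*exp(x*z)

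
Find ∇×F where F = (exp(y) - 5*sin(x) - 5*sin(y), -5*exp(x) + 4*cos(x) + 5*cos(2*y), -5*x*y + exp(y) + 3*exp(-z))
(-5*x + exp(y), 5*y, -5*exp(x) - exp(y) - 4*sin(x) + 5*cos(y))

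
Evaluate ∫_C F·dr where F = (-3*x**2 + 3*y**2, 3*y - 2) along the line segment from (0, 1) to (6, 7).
186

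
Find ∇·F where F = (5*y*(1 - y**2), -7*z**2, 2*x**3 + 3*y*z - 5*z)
3*y - 5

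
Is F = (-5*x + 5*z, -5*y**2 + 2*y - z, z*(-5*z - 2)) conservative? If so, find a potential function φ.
No, ∇×F = (1, 5, 0) ≠ 0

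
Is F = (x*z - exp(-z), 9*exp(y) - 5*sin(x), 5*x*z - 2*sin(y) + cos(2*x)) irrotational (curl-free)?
No, ∇×F = (-2*cos(y), x - 5*z + 2*sin(2*x) + exp(-z), -5*cos(x))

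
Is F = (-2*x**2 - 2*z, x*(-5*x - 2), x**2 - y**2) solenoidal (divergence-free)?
No, ∇·F = -4*x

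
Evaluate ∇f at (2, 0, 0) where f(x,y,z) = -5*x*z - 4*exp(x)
(-4*exp(2), 0, -10)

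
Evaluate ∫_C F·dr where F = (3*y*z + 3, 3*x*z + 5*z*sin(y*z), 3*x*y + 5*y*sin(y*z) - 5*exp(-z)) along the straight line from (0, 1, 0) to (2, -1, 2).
-6 + 5*exp(-2) - 5*cos(2)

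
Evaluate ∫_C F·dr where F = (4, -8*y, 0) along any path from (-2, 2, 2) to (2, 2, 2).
16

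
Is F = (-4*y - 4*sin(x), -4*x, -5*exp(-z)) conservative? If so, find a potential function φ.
Yes, F is conservative. φ = -4*x*y + 4*cos(x) + 5*exp(-z)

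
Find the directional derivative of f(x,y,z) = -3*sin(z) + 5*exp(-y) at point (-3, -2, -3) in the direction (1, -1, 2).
sqrt(6)*(-cos(3) + 5*exp(2)/6)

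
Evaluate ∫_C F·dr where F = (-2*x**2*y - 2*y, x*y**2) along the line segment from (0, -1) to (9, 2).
-2385/4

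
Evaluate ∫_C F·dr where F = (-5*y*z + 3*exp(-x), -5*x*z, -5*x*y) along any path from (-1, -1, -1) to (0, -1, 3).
-8 + 3*E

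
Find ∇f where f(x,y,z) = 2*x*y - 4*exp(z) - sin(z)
(2*y, 2*x, -4*exp(z) - cos(z))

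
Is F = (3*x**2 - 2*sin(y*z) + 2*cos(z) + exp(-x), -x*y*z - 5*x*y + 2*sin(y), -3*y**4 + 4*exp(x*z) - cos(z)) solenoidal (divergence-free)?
No, ∇·F = -x*z + 4*x*exp(x*z) + x + sin(z) + 2*cos(y) - exp(-x)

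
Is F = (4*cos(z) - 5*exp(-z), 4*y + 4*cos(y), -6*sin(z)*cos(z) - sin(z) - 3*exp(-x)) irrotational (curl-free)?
No, ∇×F = (0, -4*sin(z) + 5*exp(-z) - 3*exp(-x), 0)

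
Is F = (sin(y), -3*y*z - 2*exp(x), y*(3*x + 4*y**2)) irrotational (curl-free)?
No, ∇×F = (3*x + 12*y**2 + 3*y, -3*y, -2*exp(x) - cos(y))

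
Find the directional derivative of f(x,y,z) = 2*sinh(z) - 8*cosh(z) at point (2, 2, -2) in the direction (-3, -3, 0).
0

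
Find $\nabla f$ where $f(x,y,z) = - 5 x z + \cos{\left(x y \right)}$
(-y*sin(x*y) - 5*z, -x*sin(x*y), -5*x)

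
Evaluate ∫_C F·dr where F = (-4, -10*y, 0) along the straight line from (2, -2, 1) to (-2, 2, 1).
16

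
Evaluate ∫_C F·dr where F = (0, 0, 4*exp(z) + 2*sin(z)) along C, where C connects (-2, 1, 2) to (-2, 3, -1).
-4*exp(2) - 2*cos(1) + 2*cos(2) + 4*exp(-1)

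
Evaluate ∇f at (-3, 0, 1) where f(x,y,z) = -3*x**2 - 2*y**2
(18, 0, 0)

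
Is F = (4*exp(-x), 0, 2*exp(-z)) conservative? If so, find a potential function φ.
Yes, F is conservative. φ = -2*exp(-z) - 4*exp(-x)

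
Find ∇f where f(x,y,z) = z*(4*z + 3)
(0, 0, 8*z + 3)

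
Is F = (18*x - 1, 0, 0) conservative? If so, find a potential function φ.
Yes, F is conservative. φ = x*(9*x - 1)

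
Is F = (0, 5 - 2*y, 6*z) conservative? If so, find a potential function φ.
Yes, F is conservative. φ = -y**2 + 5*y + 3*z**2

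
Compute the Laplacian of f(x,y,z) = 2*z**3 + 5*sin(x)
12*z - 5*sin(x)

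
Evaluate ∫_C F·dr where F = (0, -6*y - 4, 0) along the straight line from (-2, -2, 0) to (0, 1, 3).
-3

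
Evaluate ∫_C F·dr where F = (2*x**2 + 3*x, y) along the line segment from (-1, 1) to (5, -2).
243/2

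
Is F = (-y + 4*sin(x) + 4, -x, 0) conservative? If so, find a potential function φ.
Yes, F is conservative. φ = -x*y + 4*x - 4*cos(x)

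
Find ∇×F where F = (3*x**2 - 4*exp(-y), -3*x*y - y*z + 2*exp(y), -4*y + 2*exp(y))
(y + 2*exp(y) - 4, 0, -3*y - 4*exp(-y))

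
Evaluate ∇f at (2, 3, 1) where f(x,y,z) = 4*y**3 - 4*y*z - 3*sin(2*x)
(-6*cos(4), 104, -12)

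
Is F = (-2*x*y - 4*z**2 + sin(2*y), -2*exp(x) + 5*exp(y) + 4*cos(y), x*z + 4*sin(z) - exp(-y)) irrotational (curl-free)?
No, ∇×F = (exp(-y), -9*z, 2*x - 2*exp(x) - 2*cos(2*y))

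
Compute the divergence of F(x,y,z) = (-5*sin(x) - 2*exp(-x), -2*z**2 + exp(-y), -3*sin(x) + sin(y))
-5*cos(x) - exp(-y) + 2*exp(-x)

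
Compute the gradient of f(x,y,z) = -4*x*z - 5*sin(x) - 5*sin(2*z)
(-4*z - 5*cos(x), 0, -4*x - 10*cos(2*z))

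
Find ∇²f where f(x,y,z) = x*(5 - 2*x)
-4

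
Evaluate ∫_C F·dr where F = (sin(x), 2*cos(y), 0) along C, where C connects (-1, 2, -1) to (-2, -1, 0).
-2*sin(2) - 2*sin(1) - cos(2) + cos(1)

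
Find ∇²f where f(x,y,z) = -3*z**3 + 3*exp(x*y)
3*x**2*exp(x*y) + 3*y**2*exp(x*y) - 18*z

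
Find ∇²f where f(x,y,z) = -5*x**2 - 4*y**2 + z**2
-16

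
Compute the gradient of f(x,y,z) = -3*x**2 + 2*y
(-6*x, 2, 0)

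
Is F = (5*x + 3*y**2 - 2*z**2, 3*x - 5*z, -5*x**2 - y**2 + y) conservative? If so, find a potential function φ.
No, ∇×F = (6 - 2*y, 10*x - 4*z, 3 - 6*y) ≠ 0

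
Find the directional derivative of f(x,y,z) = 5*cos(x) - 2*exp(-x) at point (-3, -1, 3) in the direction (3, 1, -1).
3*sqrt(11)*(5*sin(3) + 2*exp(3))/11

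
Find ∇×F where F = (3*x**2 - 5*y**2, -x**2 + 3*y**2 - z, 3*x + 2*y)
(3, -3, -2*x + 10*y)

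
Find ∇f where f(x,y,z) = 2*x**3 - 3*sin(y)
(6*x**2, -3*cos(y), 0)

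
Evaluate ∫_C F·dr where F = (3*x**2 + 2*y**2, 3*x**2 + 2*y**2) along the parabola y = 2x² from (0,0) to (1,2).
164/15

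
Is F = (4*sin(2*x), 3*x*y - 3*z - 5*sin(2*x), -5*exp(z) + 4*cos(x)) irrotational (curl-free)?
No, ∇×F = (3, 4*sin(x), 3*y - 10*cos(2*x))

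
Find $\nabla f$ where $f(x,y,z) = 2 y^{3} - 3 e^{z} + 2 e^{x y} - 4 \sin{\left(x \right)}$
(2*y*exp(x*y) - 4*cos(x), 2*x*exp(x*y) + 6*y**2, -3*exp(z))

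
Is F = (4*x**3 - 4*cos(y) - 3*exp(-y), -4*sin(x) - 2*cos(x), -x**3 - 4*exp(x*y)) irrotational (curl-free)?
No, ∇×F = (-4*x*exp(x*y), 3*x**2 + 4*y*exp(x*y), 2*sin(x) - 4*sin(y) - 4*cos(x) - 3*exp(-y))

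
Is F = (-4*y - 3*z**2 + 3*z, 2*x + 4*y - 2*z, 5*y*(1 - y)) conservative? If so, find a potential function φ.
No, ∇×F = (7 - 10*y, 3 - 6*z, 6) ≠ 0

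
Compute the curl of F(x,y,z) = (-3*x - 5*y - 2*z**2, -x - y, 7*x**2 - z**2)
(0, -14*x - 4*z, 4)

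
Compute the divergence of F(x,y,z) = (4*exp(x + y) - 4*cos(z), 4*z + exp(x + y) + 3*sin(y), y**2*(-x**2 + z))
y**2 + 5*exp(x + y) + 3*cos(y)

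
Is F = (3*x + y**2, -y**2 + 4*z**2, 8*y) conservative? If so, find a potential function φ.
No, ∇×F = (8 - 8*z, 0, -2*y) ≠ 0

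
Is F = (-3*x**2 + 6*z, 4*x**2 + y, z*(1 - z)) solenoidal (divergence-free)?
No, ∇·F = -6*x - 2*z + 2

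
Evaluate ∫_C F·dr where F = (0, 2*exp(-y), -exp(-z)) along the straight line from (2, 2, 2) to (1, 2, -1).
-(1 - exp(3))*exp(-2)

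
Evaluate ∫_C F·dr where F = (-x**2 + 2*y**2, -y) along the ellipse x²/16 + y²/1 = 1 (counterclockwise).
0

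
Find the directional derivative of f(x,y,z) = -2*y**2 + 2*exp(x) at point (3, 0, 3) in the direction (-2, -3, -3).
-2*sqrt(22)*exp(3)/11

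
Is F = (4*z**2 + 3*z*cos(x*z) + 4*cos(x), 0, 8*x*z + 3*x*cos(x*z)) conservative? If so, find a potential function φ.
Yes, F is conservative. φ = 4*x*z**2 + 4*sin(x) + 3*sin(x*z)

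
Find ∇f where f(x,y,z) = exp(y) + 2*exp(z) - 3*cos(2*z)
(0, exp(y), 2*exp(z) + 6*sin(2*z))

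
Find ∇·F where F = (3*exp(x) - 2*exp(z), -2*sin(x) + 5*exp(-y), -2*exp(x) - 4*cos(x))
3*exp(x) - 5*exp(-y)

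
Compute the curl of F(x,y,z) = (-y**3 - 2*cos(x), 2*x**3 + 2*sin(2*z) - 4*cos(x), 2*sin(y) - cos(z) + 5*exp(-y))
(2*cos(y) - 4*cos(2*z) - 5*exp(-y), 0, 6*x**2 + 3*y**2 + 4*sin(x))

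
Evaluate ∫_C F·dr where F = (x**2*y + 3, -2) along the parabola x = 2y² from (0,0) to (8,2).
2188/7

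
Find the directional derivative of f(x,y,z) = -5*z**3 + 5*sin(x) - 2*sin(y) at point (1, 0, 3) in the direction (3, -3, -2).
3*sqrt(22)*(5*cos(1) + 92)/22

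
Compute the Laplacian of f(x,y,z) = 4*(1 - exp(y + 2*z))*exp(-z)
4*(1 - 2*exp(y + 2*z))*exp(-z)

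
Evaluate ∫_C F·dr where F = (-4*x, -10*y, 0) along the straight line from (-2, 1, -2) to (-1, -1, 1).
6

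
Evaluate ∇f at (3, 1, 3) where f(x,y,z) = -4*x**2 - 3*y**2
(-24, -6, 0)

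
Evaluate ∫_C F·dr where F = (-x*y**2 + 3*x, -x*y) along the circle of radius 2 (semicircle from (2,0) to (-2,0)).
-16/3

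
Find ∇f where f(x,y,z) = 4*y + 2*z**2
(0, 4, 4*z)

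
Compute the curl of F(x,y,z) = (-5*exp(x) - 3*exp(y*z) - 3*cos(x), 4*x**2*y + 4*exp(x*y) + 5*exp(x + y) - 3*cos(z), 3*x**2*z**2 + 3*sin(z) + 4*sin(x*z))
(-3*sin(z), -6*x*z**2 - 3*y*exp(y*z) - 4*z*cos(x*z), 8*x*y + 4*y*exp(x*y) + 3*z*exp(y*z) + 5*exp(x + y))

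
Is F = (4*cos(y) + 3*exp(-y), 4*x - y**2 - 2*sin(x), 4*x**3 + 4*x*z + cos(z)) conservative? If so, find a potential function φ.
No, ∇×F = (0, -12*x**2 - 4*z, 4*sin(y) - 2*cos(x) + 4 + 3*exp(-y)) ≠ 0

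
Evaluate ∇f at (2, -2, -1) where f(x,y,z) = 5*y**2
(0, -20, 0)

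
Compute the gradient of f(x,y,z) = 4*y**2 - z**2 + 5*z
(0, 8*y, 5 - 2*z)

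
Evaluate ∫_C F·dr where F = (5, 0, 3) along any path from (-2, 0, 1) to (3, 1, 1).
25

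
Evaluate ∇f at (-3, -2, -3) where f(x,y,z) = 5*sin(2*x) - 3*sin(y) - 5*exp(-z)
(10*cos(6), -3*cos(2), 5*exp(3))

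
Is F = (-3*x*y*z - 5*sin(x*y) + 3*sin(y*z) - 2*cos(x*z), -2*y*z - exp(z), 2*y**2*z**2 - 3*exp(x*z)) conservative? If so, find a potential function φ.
No, ∇×F = (4*y*z**2 + 2*y + exp(z), -3*x*y + 2*x*sin(x*z) + 3*y*cos(y*z) + 3*z*exp(x*z), 3*x*z + 5*x*cos(x*y) - 3*z*cos(y*z)) ≠ 0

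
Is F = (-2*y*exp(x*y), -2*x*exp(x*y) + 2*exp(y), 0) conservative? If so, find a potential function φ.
Yes, F is conservative. φ = 2*exp(y) - 2*exp(x*y)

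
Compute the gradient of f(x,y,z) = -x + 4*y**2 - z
(-1, 8*y, -1)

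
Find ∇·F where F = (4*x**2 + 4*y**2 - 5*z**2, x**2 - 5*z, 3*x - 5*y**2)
8*x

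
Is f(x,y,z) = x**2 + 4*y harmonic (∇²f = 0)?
No, ∇²f = 2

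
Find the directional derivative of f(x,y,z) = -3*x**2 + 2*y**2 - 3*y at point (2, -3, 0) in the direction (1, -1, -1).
sqrt(3)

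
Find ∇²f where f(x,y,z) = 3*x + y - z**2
-2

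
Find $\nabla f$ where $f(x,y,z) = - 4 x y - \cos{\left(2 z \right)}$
(-4*y, -4*x, 2*sin(2*z))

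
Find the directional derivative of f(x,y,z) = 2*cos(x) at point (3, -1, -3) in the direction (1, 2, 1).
-sqrt(6)*sin(3)/3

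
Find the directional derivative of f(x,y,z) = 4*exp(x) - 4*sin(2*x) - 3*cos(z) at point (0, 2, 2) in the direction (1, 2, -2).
-2*sin(2) - 4/3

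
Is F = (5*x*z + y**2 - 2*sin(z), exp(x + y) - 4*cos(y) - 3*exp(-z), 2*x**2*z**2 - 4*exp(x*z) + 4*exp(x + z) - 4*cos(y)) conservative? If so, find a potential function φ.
No, ∇×F = (4*sin(y) - 3*exp(-z), -4*x*z**2 + 5*x + 4*z*exp(x*z) - 4*exp(x + z) - 2*cos(z), -2*y + exp(x + y)) ≠ 0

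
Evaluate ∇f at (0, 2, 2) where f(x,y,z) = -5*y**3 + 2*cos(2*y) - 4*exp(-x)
(4, -60 - 4*sin(4), 0)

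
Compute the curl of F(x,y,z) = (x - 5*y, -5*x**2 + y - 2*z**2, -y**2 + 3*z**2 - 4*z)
(-2*y + 4*z, 0, 5 - 10*x)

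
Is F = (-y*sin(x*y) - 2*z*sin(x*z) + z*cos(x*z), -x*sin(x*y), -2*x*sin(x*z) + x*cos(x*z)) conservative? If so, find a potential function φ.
Yes, F is conservative. φ = sin(x*z) + cos(x*y) + 2*cos(x*z)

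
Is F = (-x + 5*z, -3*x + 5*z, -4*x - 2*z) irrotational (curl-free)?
No, ∇×F = (-5, 9, -3)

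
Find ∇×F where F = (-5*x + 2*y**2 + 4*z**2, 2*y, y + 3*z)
(1, 8*z, -4*y)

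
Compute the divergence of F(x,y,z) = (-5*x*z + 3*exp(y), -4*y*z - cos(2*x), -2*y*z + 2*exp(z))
-2*y - 9*z + 2*exp(z)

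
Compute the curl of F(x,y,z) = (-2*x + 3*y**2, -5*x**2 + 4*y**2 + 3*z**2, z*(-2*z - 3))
(-6*z, 0, -10*x - 6*y)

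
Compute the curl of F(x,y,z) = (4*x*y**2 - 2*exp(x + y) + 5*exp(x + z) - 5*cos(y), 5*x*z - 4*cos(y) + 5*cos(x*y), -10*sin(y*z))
(-5*x - 10*z*cos(y*z), 5*exp(x + z), -8*x*y - 5*y*sin(x*y) + 5*z + 2*exp(x + y) - 5*sin(y))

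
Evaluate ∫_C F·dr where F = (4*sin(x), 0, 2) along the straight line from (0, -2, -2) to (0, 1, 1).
6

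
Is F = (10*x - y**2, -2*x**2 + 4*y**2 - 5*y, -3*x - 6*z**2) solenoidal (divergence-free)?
No, ∇·F = 8*y - 12*z + 5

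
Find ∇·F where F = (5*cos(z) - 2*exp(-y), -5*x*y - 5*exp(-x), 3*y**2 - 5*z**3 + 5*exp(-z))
-5*x - 15*z**2 - 5*exp(-z)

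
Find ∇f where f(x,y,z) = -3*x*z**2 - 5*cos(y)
(-3*z**2, 5*sin(y), -6*x*z)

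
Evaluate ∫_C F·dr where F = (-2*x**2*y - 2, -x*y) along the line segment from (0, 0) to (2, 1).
-26/3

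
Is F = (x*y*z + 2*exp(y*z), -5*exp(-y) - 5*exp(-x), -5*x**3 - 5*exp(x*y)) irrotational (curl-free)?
No, ∇×F = (-5*x*exp(x*y), 15*x**2 + x*y + 5*y*exp(x*y) + 2*y*exp(y*z), -x*z - 2*z*exp(y*z) + 5*exp(-x))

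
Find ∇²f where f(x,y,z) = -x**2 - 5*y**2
-12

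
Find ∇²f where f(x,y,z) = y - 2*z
0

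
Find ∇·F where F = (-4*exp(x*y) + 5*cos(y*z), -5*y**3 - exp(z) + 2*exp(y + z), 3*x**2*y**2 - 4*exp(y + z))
-15*y**2 - 4*y*exp(x*y) - 2*exp(y + z)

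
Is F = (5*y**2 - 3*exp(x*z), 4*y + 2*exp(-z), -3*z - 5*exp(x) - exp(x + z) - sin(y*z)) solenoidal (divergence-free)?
No, ∇·F = -y*cos(y*z) - 3*z*exp(x*z) - exp(x + z) + 1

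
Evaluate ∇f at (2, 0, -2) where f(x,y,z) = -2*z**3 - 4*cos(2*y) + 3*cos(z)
(0, 0, -24 + 3*sin(2))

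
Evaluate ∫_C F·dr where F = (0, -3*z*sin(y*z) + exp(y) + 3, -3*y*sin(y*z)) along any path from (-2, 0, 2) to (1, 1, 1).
-1 + 3*cos(1) + E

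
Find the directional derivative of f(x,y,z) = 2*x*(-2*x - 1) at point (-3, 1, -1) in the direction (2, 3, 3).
2*sqrt(22)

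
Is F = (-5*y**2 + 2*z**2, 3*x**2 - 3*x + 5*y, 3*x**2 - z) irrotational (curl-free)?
No, ∇×F = (0, -6*x + 4*z, 6*x + 10*y - 3)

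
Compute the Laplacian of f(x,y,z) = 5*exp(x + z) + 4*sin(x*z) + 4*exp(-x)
-4*x**2*sin(x*z) - 4*z**2*sin(x*z) + 10*exp(x + z) + 4*exp(-x)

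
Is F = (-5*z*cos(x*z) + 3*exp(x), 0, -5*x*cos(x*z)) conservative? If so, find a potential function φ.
Yes, F is conservative. φ = 3*exp(x) - 5*sin(x*z)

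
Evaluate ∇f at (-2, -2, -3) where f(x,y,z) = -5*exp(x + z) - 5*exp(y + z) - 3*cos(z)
(-5*exp(-5), -5*exp(-5), -3*sin(3) - 10*exp(-5))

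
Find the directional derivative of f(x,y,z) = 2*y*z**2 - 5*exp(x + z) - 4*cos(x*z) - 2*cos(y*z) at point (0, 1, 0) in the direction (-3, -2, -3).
15*sqrt(22)/11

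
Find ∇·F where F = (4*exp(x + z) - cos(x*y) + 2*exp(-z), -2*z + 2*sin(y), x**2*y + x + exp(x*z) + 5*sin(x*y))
x*exp(x*z) + y*sin(x*y) + 4*exp(x + z) + 2*cos(y)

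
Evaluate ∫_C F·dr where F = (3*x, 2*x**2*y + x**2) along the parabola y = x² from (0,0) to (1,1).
8/3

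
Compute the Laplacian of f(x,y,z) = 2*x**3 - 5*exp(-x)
12*x - 5*exp(-x)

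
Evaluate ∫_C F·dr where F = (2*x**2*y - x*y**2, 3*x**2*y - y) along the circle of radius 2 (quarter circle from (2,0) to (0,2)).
14 - 2*pi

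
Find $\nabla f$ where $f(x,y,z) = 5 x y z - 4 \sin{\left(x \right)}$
(5*y*z - 4*cos(x), 5*x*z, 5*x*y)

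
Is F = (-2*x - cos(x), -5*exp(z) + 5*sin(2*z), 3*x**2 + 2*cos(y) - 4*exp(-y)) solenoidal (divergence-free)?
No, ∇·F = sin(x) - 2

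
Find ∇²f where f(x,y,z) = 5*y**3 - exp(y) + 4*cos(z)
30*y - exp(y) - 4*cos(z)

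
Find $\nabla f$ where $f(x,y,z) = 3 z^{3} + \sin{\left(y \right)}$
(0, cos(y), 9*z**2)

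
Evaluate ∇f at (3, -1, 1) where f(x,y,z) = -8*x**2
(-48, 0, 0)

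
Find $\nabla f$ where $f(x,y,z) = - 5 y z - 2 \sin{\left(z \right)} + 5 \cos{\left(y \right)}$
(0, -5*z - 5*sin(y), -5*y - 2*cos(z))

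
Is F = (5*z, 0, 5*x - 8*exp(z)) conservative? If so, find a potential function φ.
Yes, F is conservative. φ = 5*x*z - 8*exp(z)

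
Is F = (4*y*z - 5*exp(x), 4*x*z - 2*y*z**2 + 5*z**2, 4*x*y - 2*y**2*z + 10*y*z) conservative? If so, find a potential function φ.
Yes, F is conservative. φ = 4*x*y*z - y**2*z**2 + 5*y*z**2 - 5*exp(x)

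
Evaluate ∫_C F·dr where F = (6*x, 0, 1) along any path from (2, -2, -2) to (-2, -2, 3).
5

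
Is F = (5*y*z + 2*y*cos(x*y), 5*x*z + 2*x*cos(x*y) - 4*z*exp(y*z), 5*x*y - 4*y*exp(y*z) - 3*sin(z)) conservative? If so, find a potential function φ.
Yes, F is conservative. φ = 5*x*y*z - 4*exp(y*z) + 2*sin(x*y) + 3*cos(z)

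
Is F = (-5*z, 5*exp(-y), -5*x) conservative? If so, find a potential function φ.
Yes, F is conservative. φ = -5*x*z - 5*exp(-y)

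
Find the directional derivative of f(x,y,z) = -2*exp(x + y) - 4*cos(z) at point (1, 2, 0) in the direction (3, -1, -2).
-2*sqrt(14)*exp(3)/7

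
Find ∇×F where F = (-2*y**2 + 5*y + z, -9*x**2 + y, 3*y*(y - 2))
(6*y - 6, 1, -18*x + 4*y - 5)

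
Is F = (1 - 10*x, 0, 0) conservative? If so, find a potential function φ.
Yes, F is conservative. φ = x*(1 - 5*x)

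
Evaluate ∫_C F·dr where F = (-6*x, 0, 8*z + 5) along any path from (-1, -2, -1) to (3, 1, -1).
-24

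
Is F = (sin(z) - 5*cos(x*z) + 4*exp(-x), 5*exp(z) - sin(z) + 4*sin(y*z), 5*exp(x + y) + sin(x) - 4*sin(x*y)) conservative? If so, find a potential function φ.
No, ∇×F = (-4*x*cos(x*y) - 4*y*cos(y*z) - 5*exp(z) + 5*exp(x + y) + cos(z), 5*x*sin(x*z) + 4*y*cos(x*y) - 5*exp(x + y) - cos(x) + cos(z), 0) ≠ 0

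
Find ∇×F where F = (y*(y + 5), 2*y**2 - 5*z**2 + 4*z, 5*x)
(10*z - 4, -5, -2*y - 5)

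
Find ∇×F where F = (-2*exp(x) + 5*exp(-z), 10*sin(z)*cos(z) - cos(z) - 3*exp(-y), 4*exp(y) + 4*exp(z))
(4*exp(y) - sin(z) - 10*cos(2*z), -5*exp(-z), 0)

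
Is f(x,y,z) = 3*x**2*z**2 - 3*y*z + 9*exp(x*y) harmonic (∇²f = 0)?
No, ∇²f = 9*x**2*exp(x*y) + 6*x**2 + 9*y**2*exp(x*y) + 6*z**2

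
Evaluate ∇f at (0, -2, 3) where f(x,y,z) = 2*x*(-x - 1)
(-2, 0, 0)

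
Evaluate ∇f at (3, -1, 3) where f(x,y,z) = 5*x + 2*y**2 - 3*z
(5, -4, -3)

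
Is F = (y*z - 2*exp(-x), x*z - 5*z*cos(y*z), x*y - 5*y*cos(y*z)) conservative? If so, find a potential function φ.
Yes, F is conservative. φ = x*y*z - 5*sin(y*z) + 2*exp(-x)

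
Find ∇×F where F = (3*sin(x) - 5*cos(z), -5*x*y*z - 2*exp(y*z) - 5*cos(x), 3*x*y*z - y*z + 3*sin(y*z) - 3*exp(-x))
(5*x*y + 3*x*z + 2*y*exp(y*z) + 3*z*cos(y*z) - z, -3*y*z + 5*sin(z) - 3*exp(-x), -5*y*z + 5*sin(x))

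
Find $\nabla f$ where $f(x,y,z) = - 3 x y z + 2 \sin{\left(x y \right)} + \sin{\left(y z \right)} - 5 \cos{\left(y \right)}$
(y*(-3*z + 2*cos(x*y)), -3*x*z + 2*x*cos(x*y) + z*cos(y*z) + 5*sin(y), y*(-3*x + cos(y*z)))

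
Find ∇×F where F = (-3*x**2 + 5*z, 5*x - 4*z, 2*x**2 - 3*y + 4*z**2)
(1, 5 - 4*x, 5)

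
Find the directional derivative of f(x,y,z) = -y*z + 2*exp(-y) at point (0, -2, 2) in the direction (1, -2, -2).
4*exp(2)/3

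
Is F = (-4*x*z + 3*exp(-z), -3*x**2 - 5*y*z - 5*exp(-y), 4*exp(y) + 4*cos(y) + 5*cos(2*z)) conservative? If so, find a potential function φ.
No, ∇×F = (5*y + 4*exp(y) - 4*sin(y), -4*x - 3*exp(-z), -6*x) ≠ 0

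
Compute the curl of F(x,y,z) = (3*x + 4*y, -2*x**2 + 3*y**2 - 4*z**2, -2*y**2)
(-4*y + 8*z, 0, -4*x - 4)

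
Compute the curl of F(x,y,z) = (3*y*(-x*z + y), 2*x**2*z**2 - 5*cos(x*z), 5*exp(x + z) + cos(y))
(-4*x**2*z - 5*x*sin(x*z) - sin(y), -3*x*y - 5*exp(x + z), 4*x*z**2 + 3*x*z - 6*y + 5*z*sin(x*z))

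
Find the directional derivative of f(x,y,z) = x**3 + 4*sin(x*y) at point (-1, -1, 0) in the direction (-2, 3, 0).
-2*sqrt(13)*(2*cos(1) + 3)/13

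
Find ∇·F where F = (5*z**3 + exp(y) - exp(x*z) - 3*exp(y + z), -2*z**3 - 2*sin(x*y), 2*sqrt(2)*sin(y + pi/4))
-2*x*cos(x*y) - z*exp(x*z)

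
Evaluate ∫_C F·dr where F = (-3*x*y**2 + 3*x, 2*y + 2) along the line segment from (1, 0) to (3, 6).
-120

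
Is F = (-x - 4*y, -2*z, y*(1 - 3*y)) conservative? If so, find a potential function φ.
No, ∇×F = (3 - 6*y, 0, 4) ≠ 0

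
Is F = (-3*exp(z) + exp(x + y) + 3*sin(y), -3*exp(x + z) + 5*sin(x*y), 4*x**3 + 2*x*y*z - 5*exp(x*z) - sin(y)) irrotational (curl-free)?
No, ∇×F = (2*x*z + 3*exp(x + z) - cos(y), -12*x**2 - 2*y*z + 5*z*exp(x*z) - 3*exp(z), 5*y*cos(x*y) - exp(x + y) - 3*exp(x + z) - 3*cos(y))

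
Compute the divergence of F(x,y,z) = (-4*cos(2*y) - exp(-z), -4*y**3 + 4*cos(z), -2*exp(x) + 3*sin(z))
-12*y**2 + 3*cos(z)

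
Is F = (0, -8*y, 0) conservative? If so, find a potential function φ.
Yes, F is conservative. φ = -4*y**2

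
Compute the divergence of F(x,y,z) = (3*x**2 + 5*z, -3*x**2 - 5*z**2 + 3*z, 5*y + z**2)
6*x + 2*z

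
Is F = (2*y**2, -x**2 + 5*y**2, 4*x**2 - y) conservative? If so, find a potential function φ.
No, ∇×F = (-1, -8*x, -2*x - 4*y) ≠ 0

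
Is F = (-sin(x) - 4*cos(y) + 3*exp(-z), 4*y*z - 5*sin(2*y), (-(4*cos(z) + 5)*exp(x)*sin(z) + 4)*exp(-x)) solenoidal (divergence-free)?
No, ∇·F = 4*z - cos(x) - 10*cos(2*y) - 5*cos(z) - 4*cos(2*z)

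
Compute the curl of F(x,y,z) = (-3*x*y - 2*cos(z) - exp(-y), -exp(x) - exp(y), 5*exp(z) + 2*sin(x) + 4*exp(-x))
(0, 2*sin(z) - 2*cos(x) + 4*exp(-x), 3*x - exp(x) - exp(-y))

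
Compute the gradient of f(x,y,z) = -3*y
(0, -3, 0)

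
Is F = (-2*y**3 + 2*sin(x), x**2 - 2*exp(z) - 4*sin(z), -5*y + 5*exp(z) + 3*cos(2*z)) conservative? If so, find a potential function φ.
No, ∇×F = (2*exp(z) + 4*cos(z) - 5, 0, 2*x + 6*y**2) ≠ 0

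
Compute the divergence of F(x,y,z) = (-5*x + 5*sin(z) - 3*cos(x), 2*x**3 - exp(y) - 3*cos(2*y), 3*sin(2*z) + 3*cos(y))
-exp(y) + 3*sin(x) + 6*sin(2*y) + 6*cos(2*z) - 5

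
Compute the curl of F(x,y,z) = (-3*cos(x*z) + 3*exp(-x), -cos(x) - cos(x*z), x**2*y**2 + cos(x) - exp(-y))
(2*x**2*y - x*sin(x*z) + exp(-y), -2*x*y**2 + 3*x*sin(x*z) + sin(x), z*sin(x*z) + sin(x))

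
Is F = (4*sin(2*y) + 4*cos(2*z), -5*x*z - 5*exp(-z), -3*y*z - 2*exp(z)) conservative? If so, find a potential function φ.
No, ∇×F = (5*x - 3*z - 5*exp(-z), -8*sin(2*z), -5*z - 8*cos(2*y)) ≠ 0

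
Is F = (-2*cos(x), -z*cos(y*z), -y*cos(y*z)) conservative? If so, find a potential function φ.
Yes, F is conservative. φ = -2*sin(x) - sin(y*z)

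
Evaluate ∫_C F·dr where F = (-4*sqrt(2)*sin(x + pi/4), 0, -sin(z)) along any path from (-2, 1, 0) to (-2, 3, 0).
0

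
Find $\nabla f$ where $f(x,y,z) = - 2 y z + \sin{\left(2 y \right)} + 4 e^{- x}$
(-4*exp(-x), -2*z + 2*cos(2*y), -2*y)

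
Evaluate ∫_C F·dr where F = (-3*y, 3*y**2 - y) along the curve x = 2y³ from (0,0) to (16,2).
-66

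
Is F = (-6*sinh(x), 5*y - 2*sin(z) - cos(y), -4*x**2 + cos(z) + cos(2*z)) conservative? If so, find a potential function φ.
No, ∇×F = (2*cos(z), 8*x, 0) ≠ 0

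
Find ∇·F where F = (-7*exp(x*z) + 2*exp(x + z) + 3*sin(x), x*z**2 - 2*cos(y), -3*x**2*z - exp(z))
-3*x**2 - 7*z*exp(x*z) - exp(z) + 2*exp(x + z) + 2*sin(y) + 3*cos(x)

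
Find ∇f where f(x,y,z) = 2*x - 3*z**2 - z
(2, 0, -6*z - 1)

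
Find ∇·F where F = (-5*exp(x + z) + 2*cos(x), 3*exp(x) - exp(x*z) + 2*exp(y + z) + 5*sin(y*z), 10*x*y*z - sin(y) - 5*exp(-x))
10*x*y + 5*z*cos(y*z) - 5*exp(x + z) + 2*exp(y + z) - 2*sin(x)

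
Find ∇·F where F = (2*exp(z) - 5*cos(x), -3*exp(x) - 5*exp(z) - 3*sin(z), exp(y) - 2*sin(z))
5*sin(x) - 2*cos(z)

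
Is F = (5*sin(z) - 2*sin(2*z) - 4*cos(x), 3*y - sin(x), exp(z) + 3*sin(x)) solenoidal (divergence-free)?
No, ∇·F = exp(z) + 4*sin(x) + 3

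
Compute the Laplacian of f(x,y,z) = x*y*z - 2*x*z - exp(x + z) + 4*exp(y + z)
-2*exp(x + z) + 8*exp(y + z)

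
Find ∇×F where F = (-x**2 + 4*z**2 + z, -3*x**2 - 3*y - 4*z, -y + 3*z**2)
(3, 8*z + 1, -6*x)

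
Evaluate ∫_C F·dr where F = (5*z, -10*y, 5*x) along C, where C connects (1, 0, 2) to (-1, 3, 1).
-60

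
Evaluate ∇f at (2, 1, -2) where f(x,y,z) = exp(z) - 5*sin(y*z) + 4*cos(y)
(0, 10*cos(2) - 4*sin(1), exp(-2) - 5*cos(2))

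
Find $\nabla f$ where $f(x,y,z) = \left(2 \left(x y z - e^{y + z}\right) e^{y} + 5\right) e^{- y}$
(2*y*z, (2*(x*z - exp(y + z))*exp(y) - 5)*exp(-y), 2*x*y - 2*exp(y + z))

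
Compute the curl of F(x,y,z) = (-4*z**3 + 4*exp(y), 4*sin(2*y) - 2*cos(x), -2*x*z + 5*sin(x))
(0, -12*z**2 + 2*z - 5*cos(x), -4*exp(y) + 2*sin(x))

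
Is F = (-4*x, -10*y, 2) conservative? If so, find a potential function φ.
Yes, F is conservative. φ = -2*x**2 - 5*y**2 + 2*z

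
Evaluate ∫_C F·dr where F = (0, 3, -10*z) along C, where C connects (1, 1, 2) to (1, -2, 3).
-34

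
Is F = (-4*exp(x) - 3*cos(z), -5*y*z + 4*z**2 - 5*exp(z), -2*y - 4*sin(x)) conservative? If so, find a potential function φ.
No, ∇×F = (5*y - 8*z + 5*exp(z) - 2, 3*sin(z) + 4*cos(x), 0) ≠ 0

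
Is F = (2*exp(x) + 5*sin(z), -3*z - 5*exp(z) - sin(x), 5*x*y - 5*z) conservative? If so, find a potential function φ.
No, ∇×F = (5*x + 5*exp(z) + 3, -5*y + 5*cos(z), -cos(x)) ≠ 0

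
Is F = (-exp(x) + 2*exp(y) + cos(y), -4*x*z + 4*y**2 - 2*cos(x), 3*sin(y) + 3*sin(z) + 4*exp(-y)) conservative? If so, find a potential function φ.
No, ∇×F = (4*x + 3*cos(y) - 4*exp(-y), 0, -4*z - 2*exp(y) + 2*sin(x) + sin(y)) ≠ 0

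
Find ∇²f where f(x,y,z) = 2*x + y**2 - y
2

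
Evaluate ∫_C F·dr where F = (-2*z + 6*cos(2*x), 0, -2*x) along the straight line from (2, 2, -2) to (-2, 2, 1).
-4 - 6*sin(4)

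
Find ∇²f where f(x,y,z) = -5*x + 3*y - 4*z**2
-8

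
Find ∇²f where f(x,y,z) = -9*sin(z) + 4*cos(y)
9*sin(z) - 4*cos(y)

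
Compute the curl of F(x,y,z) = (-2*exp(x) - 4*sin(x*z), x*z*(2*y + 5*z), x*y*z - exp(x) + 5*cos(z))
(x*(-2*y - 9*z), -4*x*cos(x*z) - y*z + exp(x), z*(2*y + 5*z))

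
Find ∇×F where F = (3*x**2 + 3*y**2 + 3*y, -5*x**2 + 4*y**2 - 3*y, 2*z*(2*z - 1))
(0, 0, -10*x - 6*y - 3)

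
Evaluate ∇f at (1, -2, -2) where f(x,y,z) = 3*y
(0, 3, 0)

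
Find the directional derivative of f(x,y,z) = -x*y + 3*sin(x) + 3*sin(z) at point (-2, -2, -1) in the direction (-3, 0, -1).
-3*sqrt(10)*(3*cos(2) + cos(1) + 2)/10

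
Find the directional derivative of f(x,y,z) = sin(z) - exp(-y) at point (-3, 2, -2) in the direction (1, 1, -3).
sqrt(11)*(1 - 3*exp(2)*cos(2))*exp(-2)/11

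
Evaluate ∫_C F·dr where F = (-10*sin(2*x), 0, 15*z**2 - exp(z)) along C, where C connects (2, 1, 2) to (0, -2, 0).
-36 - 5*cos(4) + exp(2)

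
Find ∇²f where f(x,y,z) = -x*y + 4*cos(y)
-4*cos(y)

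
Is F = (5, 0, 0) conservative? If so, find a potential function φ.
Yes, F is conservative. φ = 5*x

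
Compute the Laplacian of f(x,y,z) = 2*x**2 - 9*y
4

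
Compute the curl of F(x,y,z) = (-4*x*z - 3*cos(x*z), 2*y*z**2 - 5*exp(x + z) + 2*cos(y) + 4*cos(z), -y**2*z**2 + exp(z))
(-2*y*z**2 - 4*y*z + 5*exp(x + z) + 4*sin(z), x*(3*sin(x*z) - 4), -5*exp(x + z))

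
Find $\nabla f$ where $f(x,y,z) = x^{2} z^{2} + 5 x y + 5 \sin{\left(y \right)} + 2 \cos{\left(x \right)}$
(2*x*z**2 + 5*y - 2*sin(x), 5*x + 5*cos(y), 2*x**2*z)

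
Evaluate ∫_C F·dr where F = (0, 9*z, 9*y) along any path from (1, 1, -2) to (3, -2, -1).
36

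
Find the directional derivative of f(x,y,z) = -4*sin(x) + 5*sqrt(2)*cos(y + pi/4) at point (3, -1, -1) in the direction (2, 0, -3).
-8*sqrt(13)*cos(3)/13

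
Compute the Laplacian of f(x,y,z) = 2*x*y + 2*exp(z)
2*exp(z)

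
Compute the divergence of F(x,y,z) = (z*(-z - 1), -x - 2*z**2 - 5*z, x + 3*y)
0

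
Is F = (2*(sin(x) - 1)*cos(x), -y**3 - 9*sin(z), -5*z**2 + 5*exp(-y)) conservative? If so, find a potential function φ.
No, ∇×F = (9*cos(z) - 5*exp(-y), 0, 0) ≠ 0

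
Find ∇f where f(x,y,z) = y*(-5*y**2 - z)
(0, -15*y**2 - z, -y)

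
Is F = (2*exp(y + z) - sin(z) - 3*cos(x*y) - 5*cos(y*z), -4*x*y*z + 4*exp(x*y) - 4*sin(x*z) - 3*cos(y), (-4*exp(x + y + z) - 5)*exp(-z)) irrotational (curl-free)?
No, ∇×F = (4*x*y + 4*x*cos(x*z) - 4*exp(x + y), 5*y*sin(y*z) + 4*exp(x + y) + 2*exp(y + z) - cos(z), -3*x*sin(x*y) - 4*y*z + 4*y*exp(x*y) - 5*z*sin(y*z) - 4*z*cos(x*z) - 2*exp(y + z))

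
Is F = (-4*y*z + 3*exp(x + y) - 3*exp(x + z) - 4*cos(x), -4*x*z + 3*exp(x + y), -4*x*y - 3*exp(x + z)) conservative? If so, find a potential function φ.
Yes, F is conservative. φ = -4*x*y*z + 3*exp(x + y) - 3*exp(x + z) - 4*sin(x)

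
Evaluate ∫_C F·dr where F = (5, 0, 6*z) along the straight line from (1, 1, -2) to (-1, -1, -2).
-10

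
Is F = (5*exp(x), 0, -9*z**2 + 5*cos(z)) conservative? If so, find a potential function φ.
Yes, F is conservative. φ = -3*z**3 + 5*exp(x) + 5*sin(z)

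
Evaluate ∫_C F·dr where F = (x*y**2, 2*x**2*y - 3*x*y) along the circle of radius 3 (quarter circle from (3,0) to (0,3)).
-27/4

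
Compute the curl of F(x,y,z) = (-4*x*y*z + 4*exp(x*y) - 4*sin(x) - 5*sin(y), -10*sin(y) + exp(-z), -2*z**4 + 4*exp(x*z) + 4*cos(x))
(exp(-z), -4*x*y - 4*z*exp(x*z) + 4*sin(x), 4*x*z - 4*x*exp(x*y) + 5*cos(y))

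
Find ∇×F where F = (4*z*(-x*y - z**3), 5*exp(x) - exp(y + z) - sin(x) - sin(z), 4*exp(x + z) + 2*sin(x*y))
(2*x*cos(x*y) + exp(y + z) + cos(z), -4*x*y - 2*y*cos(x*y) - 16*z**3 - 4*exp(x + z), 4*x*z + 5*exp(x) - cos(x))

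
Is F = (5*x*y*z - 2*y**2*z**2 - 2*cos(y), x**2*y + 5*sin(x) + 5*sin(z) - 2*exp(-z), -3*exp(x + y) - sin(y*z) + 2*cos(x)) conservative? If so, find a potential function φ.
No, ∇×F = (-z*cos(y*z) - 3*exp(x + y) - 5*cos(z) - 2*exp(-z), 5*x*y - 4*y**2*z + 3*exp(x + y) + 2*sin(x), 2*x*y - 5*x*z + 4*y*z**2 - 2*sin(y) + 5*cos(x)) ≠ 0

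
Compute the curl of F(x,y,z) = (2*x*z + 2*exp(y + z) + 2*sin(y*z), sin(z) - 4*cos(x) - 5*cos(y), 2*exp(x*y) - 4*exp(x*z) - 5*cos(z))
(2*x*exp(x*y) - cos(z), 2*x - 2*y*exp(x*y) + 2*y*cos(y*z) + 4*z*exp(x*z) + 2*exp(y + z), -2*z*cos(y*z) - 2*exp(y + z) + 4*sin(x))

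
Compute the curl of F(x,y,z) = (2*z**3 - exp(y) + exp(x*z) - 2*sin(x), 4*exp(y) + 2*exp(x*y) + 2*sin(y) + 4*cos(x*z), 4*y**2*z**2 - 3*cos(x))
(4*x*sin(x*z) + 8*y*z**2, x*exp(x*z) + 6*z**2 - 3*sin(x), 2*y*exp(x*y) - 4*z*sin(x*z) + exp(y))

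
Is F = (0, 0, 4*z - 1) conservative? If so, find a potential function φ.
Yes, F is conservative. φ = z*(2*z - 1)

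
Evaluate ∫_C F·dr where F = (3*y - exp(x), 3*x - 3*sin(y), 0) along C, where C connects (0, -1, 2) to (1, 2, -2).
-E - 3*cos(1) + 3*cos(2) + 7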